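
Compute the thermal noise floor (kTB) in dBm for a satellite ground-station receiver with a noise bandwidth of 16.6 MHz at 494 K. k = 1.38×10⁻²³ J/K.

P_n = kTB = 1.38×10⁻²³ × 494 × 1.66×10⁷ = 1.13×10⁻¹³ W
In dBm: 10 log₁₀(1.13×10⁻¹³ / 10⁻³) = −99.5 dBm

−99.5 dBm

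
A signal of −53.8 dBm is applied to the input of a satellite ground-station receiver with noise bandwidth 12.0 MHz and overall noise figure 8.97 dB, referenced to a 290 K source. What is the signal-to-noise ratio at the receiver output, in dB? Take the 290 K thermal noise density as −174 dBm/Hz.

40.4 dB

Noise floor: N = −174 + 10 log₁₀(B) + NF
10 log₁₀(1.20×10⁷) = 70.79 dB
N = −174 + 70.79 + 8.97 = −94.24 dBm
SNR = P_sig − N = −53.8 − (−94.24) = 40.44 dB → 40.4 dB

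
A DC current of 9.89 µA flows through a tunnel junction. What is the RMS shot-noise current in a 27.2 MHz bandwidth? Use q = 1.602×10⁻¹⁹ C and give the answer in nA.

9.28 nA

I_n = √(2qI·B)
2qI·B = 2 × 1.602×10⁻¹⁹ × 9.89×10⁻⁶ × 2.72×10⁷ = 8.62×10⁻¹⁷ A²
I_n = √(8.62×10⁻¹⁷) = 9.28×10⁻⁹ A = 9.28 nA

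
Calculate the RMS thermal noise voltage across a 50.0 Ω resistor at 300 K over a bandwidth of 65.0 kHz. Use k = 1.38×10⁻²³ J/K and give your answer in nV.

232 nV

V_n = √(4kTRB)
4kTRB = 4 × 1.38×10⁻²³ × 300 × 5.00×10¹ × 6.50×10⁴ = 5.38×10⁻¹⁴ V²
V_n = √(5.38×10⁻¹⁴) = 2.32×10⁻⁷ V = 232 nV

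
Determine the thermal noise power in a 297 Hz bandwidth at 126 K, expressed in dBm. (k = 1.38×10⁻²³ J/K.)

−152.9 dBm

P_n = kTB = 1.38×10⁻²³ × 126 × 2.97×10² = 5.16×10⁻¹⁹ W
In dBm: 10 log₁₀(5.16×10⁻¹⁹ / 10⁻³) = −152.9 dBm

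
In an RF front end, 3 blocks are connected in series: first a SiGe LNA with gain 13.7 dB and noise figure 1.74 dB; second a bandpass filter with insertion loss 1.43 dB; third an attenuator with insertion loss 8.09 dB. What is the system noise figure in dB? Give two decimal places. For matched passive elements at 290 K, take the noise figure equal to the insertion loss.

2.63 dB

Convert to linear (a loss of L dB is a gain of −L dB): F_i = 10^(NF_i/10), G_i = 10^(G_i,dB/10)
  Stage 1: F_1 = 10^(1.74/10) = 1.493, G_1 = 10^(13.7/10) = 23.44
  Stage 2: F_2 = 10^(1.43/10) = 1.390, G_2 = 10^(−1.43/10) = 0.7194
  Stage 3: F_3 = 10^(8.09/10) = 6.442, G_3 = 10^(−8.09/10) = 0.1552
Friis cascade:
  F = 1.493 + (1.390 − 1)/23.44 + (6.442 − 1)/16.87 = 1.832
NF = 10 log₁₀(1.832) = 2.63 dB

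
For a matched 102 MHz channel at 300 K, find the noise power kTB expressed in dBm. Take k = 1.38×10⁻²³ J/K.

P_n = kTB = 1.38×10⁻²³ × 300 × 1.02×10⁸ = 4.22×10⁻¹³ W
In dBm: 10 log₁₀(4.22×10⁻¹³ / 10⁻³) = −93.7 dBm

−93.7 dBm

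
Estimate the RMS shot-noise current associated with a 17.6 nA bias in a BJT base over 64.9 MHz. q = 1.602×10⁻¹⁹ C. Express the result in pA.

605 pA

I_n = √(2qI·B)
2qI·B = 2 × 1.602×10⁻¹⁹ × 1.76×10⁻⁸ × 6.49×10⁷ = 3.66×10⁻¹⁹ A²
I_n = √(3.66×10⁻¹⁹) = 6.05×10⁻¹⁰ A = 605 pA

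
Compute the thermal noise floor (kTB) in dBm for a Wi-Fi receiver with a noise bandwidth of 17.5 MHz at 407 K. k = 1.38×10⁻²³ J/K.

−100.1 dBm

P_n = kTB = 1.38×10⁻²³ × 407 × 1.75×10⁷ = 9.83×10⁻¹⁴ W
In dBm: 10 log₁₀(9.83×10⁻¹⁴ / 10⁻³) = −100.1 dBm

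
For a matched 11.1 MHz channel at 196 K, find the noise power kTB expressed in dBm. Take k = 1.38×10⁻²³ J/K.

−105.2 dBm

P_n = kTB = 1.38×10⁻²³ × 196 × 1.11×10⁷ = 3.00×10⁻¹⁴ W
In dBm: 10 log₁₀(3.00×10⁻¹⁴ / 10⁻³) = −105.2 dBm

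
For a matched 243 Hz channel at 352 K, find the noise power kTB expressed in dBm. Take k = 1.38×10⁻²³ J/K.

P_n = kTB = 1.38×10⁻²³ × 352 × 2.43×10² = 1.18×10⁻¹⁸ W
In dBm: 10 log₁₀(1.18×10⁻¹⁸ / 10⁻³) = −149.3 dBm

−149.3 dBm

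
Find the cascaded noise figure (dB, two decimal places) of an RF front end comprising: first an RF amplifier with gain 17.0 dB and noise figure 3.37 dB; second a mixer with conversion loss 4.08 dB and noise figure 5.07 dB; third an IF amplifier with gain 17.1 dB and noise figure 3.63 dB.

3.59 dB

Convert to linear (a loss of L dB is a gain of −L dB): F_i = 10^(NF_i/10), G_i = 10^(G_i,dB/10)
  Stage 1: F_1 = 10^(3.37/10) = 2.173, G_1 = 10^(17.0/10) = 50.12
  Stage 2: F_2 = 10^(5.07/10) = 3.214, G_2 = 10^(−4.08/10) = 0.3908
  Stage 3: F_3 = 10^(3.63/10) = 2.307, G_3 = 10^(17.1/10) = 51.29
Friis cascade:
  F = 2.173 + (3.214 − 1)/50.12 + (2.307 − 1)/19.59 = 2.284
NF = 10 log₁₀(2.284) = 3.59 dB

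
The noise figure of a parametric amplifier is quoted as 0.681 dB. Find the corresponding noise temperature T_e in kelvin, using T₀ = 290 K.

F = 10^(0.681/10) = 1.16977
T_e = (F − 1)·T₀ = (1.16977 − 1) × 290 = 49.2 K

49.2 K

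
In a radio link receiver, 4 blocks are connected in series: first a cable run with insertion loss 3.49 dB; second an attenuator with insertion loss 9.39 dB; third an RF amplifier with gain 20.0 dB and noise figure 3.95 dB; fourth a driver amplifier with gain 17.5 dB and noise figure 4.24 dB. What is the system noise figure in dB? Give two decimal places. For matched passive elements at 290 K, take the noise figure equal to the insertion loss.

16.86 dB

Convert to linear (a loss of L dB is a gain of −L dB): F_i = 10^(NF_i/10), G_i = 10^(G_i,dB/10)
  Stage 1: F_1 = 10^(3.49/10) = 2.234, G_1 = 10^(−3.49/10) = 0.4477
  Stage 2: F_2 = 10^(9.39/10) = 8.690, G_2 = 10^(−9.39/10) = 0.1151
  Stage 3: F_3 = 10^(3.95/10) = 2.483, G_3 = 10^(20.0/10) = 100.0
  Stage 4: F_4 = 10^(4.24/10) = 2.655, G_4 = 10^(17.5/10) = 56.23
Friis cascade:
  F = 2.234 + (8.690 − 1)/0.4477 + (2.483 − 1)/0.05152 + (2.655 − 1)/5.152 = 48.52
NF = 10 log₁₀(48.52) = 16.86 dB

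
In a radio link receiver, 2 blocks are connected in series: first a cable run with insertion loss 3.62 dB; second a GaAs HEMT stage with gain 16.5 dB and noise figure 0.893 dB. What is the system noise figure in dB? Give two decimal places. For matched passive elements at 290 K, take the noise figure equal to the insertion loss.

Convert to linear (a loss of L dB is a gain of −L dB): F_i = 10^(NF_i/10), G_i = 10^(G_i,dB/10)
  Stage 1: F_1 = 10^(3.62/10) = 2.301, G_1 = 10^(−3.62/10) = 0.4345
  Stage 2: F_2 = 10^(0.893/10) = 1.228, G_2 = 10^(16.5/10) = 44.67
Friis cascade:
  F = 2.301 + (1.228 − 1)/0.4345 = 2.827
NF = 10 log₁₀(2.827) = 4.51 dB

4.51 dB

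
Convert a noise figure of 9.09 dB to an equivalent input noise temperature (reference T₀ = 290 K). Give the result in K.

2062 K

F = 10^(9.09/10) = 8.10961
T_e = (F − 1)·T₀ = (8.10961 − 1) × 290 = 2062 K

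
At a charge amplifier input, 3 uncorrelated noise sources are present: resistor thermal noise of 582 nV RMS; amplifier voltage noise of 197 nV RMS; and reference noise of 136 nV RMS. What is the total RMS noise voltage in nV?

629 nV

Uncorrelated sources add in power (mean-square): V_tot = √(ΣV_i²)
V_tot = √[(5.82×10⁻⁷)² + (1.97×10⁻⁷)² + (1.36×10⁻⁷)²] = 6.29×10⁻⁷ V = 629 nV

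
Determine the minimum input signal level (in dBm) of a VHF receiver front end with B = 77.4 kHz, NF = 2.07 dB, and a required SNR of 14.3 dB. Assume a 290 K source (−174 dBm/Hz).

−108.7 dBm

Sensitivity = −174 + 10 log₁₀(B) + NF + SNR_min
= −174 + 48.89 + 2.07 + 14.3
= −108.74 dBm → −108.7 dBm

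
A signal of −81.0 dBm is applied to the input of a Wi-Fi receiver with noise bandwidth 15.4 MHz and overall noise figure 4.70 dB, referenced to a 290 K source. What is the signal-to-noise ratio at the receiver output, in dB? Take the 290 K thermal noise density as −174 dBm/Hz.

16.4 dB

Noise floor: N = −174 + 10 log₁₀(B) + NF
10 log₁₀(1.54×10⁷) = 71.88 dB
N = −174 + 71.88 + 4.70 = −97.42 dBm
SNR = P_sig − N = −81.0 − (−97.42) = 16.42 dB → 16.4 dB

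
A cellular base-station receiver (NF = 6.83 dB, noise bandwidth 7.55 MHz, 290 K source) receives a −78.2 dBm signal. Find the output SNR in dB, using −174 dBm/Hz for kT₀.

Noise floor: N = −174 + 10 log₁₀(B) + NF
10 log₁₀(7.55×10⁶) = 68.78 dB
N = −174 + 68.78 + 6.83 = −98.39 dBm
SNR = P_sig − N = −78.2 − (−98.39) = 20.19 dB → 20.2 dB

20.2 dB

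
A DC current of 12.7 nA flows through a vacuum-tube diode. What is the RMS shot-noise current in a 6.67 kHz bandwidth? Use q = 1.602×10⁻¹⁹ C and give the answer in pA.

I_n = √(2qI·B)
2qI·B = 2 × 1.602×10⁻¹⁹ × 1.27×10⁻⁸ × 6.67×10³ = 2.71×10⁻²³ A²
I_n = √(2.71×10⁻²³) = 5.21×10⁻¹² A = 5.21 pA

5.21 pA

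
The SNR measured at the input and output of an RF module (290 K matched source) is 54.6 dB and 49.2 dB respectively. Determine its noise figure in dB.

NF (dB) = SNR_in(dB) − SNR_out(dB) when the source is at T₀
NF = 54.6 − 49.2 = 5.4 dB

5.4 dB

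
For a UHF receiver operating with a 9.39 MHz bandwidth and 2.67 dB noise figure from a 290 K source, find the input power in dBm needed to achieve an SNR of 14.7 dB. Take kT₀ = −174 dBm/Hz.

−86.9 dBm

Sensitivity = −174 + 10 log₁₀(B) + NF + SNR_min
= −174 + 69.73 + 2.67 + 14.7
= −86.90 dBm → −86.9 dBm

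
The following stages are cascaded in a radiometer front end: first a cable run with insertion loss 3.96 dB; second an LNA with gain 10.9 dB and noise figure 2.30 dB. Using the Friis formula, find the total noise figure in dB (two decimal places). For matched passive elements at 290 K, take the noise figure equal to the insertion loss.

6.26 dB

Convert to linear (a loss of L dB is a gain of −L dB): F_i = 10^(NF_i/10), G_i = 10^(G_i,dB/10)
  Stage 1: F_1 = 10^(3.96/10) = 2.489, G_1 = 10^(−3.96/10) = 0.4018
  Stage 2: F_2 = 10^(2.30/10) = 1.698, G_2 = 10^(10.9/10) = 12.30
Friis cascade:
  F = 2.489 + (1.698 − 1)/0.4018 = 4.227
NF = 10 log₁₀(4.227) = 6.26 dB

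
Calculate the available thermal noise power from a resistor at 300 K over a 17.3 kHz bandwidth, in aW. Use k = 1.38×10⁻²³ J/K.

71.6 aW

P_n = kTB = 1.38×10⁻²³ × 300 × 1.73×10⁴ = 7.16×10⁻¹⁷ W = 71.6 aW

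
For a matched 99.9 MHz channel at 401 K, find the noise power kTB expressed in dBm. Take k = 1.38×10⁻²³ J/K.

−92.6 dBm

P_n = kTB = 1.38×10⁻²³ × 401 × 9.99×10⁷ = 5.53×10⁻¹³ W
In dBm: 10 log₁₀(5.53×10⁻¹³ / 10⁻³) = −92.6 dBm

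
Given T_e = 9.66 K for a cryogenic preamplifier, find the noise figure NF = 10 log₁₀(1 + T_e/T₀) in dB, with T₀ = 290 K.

0.142 dB

F = 1 + T_e/T₀ = 1 + 9.66/290 = 1.03331
NF = 10 log₁₀(1.03331) = 0.142 dB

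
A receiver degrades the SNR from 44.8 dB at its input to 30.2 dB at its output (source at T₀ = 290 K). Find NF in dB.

14.6 dB

NF (dB) = SNR_in(dB) − SNR_out(dB) when the source is at T₀
NF = 44.8 − 30.2 = 14.6 dB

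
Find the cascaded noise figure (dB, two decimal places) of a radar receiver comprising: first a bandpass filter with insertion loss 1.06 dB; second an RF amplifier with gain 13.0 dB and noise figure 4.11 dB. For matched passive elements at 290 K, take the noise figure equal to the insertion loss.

Convert to linear (a loss of L dB is a gain of −L dB): F_i = 10^(NF_i/10), G_i = 10^(G_i,dB/10)
  Stage 1: F_1 = 10^(1.06/10) = 1.276, G_1 = 10^(−1.06/10) = 0.7834
  Stage 2: F_2 = 10^(4.11/10) = 2.576, G_2 = 10^(13.0/10) = 19.95
Friis cascade:
  F = 1.276 + (2.576 − 1)/0.7834 = 3.289
NF = 10 log₁₀(3.289) = 5.17 dB

5.17 dB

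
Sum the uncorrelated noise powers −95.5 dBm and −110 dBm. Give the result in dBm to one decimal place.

−95.3 dBm

Convert to linear, add, convert back:
P₁ = 2.82×10⁻¹³ W, P₂ = 1.00×10⁻¹⁴ W
P_tot = 2.92×10⁻¹³ W → 10 log₁₀(P_tot / 10⁻³) = −95.3 dBm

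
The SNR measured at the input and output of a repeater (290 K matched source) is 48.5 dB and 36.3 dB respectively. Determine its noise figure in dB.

12.2 dB

NF (dB) = SNR_in(dB) − SNR_out(dB) when the source is at T₀
NF = 48.5 − 36.3 = 12.2 dB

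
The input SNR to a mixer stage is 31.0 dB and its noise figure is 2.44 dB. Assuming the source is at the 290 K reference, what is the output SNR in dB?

By definition F = SNR_in/SNR_out, so in dB: SNR_out = SNR_in − NF
SNR_out = 31.0 − 2.44 = 28.56 dB

28.56 dB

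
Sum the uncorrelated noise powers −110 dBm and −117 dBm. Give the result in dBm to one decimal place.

Convert to linear, add, convert back:
P₁ = 1.00×10⁻¹⁴ W, P₂ = 2.00×10⁻¹⁵ W
P_tot = 1.20×10⁻¹⁴ W → 10 log₁₀(P_tot / 10⁻³) = −109.2 dBm

−109.2 dBm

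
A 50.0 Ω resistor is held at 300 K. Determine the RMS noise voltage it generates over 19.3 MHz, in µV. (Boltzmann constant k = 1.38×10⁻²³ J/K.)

V_n = √(4kTRB)
4kTRB = 4 × 1.38×10⁻²³ × 300 × 5.00×10¹ × 1.93×10⁷ = 1.60×10⁻¹¹ V²
V_n = √(1.60×10⁻¹¹) = 4.00×10⁻⁶ V = 4.00 µV

4.00 µV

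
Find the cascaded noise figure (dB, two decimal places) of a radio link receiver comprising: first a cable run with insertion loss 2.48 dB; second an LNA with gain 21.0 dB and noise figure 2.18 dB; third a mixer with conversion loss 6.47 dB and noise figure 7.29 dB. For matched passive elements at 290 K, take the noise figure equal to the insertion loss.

4.75 dB

Convert to linear (a loss of L dB is a gain of −L dB): F_i = 10^(NF_i/10), G_i = 10^(G_i,dB/10)
  Stage 1: F_1 = 10^(2.48/10) = 1.770, G_1 = 10^(−2.48/10) = 0.5649
  Stage 2: F_2 = 10^(2.18/10) = 1.652, G_2 = 10^(21.0/10) = 125.9
  Stage 3: F_3 = 10^(7.29/10) = 5.358, G_3 = 10^(−6.47/10) = 0.2254
Friis cascade:
  F = 1.770 + (1.652 − 1)/0.5649 + (5.358 − 1)/71.12 = 2.985
NF = 10 log₁₀(2.985) = 4.75 dB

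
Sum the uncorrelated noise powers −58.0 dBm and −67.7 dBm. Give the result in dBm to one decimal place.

Convert to linear, add, convert back:
P₁ = 1.58×10⁻⁹ W, P₂ = 1.70×10⁻¹⁰ W
P_tot = 1.75×10⁻⁹ W → 10 log₁₀(P_tot / 10⁻³) = −57.6 dBm

−57.6 dBm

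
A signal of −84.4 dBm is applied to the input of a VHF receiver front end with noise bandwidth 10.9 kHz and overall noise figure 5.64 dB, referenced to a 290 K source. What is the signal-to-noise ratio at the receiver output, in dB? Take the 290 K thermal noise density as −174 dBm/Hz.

Noise floor: N = −174 + 10 log₁₀(B) + NF
10 log₁₀(1.09×10⁴) = 40.37 dB
N = −174 + 40.37 + 5.64 = −127.99 dBm
SNR = P_sig − N = −84.4 − (−127.99) = 43.59 dB → 43.6 dB

43.6 dB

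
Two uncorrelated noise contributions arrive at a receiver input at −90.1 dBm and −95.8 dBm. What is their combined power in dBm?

Convert to linear, add, convert back:
P₁ = 9.77×10⁻¹³ W, P₂ = 2.63×10⁻¹³ W
P_tot = 1.24×10⁻¹² W → 10 log₁₀(P_tot / 10⁻³) = −89.1 dBm

−89.1 dBm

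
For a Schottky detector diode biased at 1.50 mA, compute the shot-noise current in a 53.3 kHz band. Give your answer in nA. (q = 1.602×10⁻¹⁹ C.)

5.06 nA

I_n = √(2qI·B)
2qI·B = 2 × 1.602×10⁻¹⁹ × 1.50×10⁻³ × 5.33×10⁴ = 2.56×10⁻¹⁷ A²
I_n = √(2.56×10⁻¹⁷) = 5.06×10⁻⁹ A = 5.06 nA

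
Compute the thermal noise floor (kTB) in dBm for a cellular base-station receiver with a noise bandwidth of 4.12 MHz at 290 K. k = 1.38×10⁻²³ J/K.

P_n = kTB = 1.38×10⁻²³ × 290 × 4.12×10⁶ = 1.65×10⁻¹⁴ W
In dBm: 10 log₁₀(1.65×10⁻¹⁴ / 10⁻³) = −107.8 dBm

−107.8 dBm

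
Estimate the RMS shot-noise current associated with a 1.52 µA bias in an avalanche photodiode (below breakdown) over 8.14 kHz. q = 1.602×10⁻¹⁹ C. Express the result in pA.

I_n = √(2qI·B)
2qI·B = 2 × 1.602×10⁻¹⁹ × 1.52×10⁻⁶ × 8.14×10³ = 3.96×10⁻²¹ A²
I_n = √(3.96×10⁻²¹) = 6.30×10⁻¹¹ A = 63.0 pA

63.0 pA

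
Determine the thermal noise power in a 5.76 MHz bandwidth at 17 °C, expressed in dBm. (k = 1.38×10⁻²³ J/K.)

−106.4 dBm

T = 17 °C + 273.15 = 290.15 K
P_n = kTB = 1.38×10⁻²³ × 290.15 × 5.76×10⁶ = 2.31×10⁻¹⁴ W
In dBm: 10 log₁₀(2.31×10⁻¹⁴ / 10⁻³) = −106.4 dBm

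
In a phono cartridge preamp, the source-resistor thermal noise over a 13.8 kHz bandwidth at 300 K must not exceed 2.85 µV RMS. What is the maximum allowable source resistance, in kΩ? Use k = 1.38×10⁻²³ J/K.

35.5 kΩ

Johnson–Nyquist: V_n = √(4kTRB) ⇒ R = V_n² / (4kTB)
4kTB = 4 × 1.38×10⁻²³ × 300 × 1.38×10⁴ = 2.29×10⁻¹⁶
R = (2.85×10⁻⁶)² / 2.29×10⁻¹⁶ = 3.55×10⁴ Ω = 35.5 kΩ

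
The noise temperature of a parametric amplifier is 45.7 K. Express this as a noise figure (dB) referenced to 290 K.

F = 1 + T_e/T₀ = 1 + 45.7/290 = 1.15759
NF = 10 log₁₀(1.15759) = 0.636 dB

0.636 dB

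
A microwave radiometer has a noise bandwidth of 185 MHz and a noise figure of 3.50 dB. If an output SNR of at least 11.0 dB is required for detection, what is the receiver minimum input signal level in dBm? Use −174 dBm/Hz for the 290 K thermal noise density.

Sensitivity = −174 + 10 log₁₀(B) + NF + SNR_min
= −174 + 82.67 + 3.50 + 11.0
= −76.83 dBm → −76.8 dBm

−76.8 dBm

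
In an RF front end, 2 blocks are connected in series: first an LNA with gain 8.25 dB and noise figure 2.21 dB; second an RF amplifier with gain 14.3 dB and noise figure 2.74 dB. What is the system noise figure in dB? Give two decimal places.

2.54 dB

Convert to linear (a loss of L dB is a gain of −L dB): F_i = 10^(NF_i/10), G_i = 10^(G_i,dB/10)
  Stage 1: F_1 = 10^(2.21/10) = 1.663, G_1 = 10^(8.25/10) = 6.683
  Stage 2: F_2 = 10^(2.74/10) = 1.879, G_2 = 10^(14.3/10) = 26.92
Friis cascade:
  F = 1.663 + (1.879 − 1)/6.683 = 1.795
NF = 10 log₁₀(1.795) = 2.54 dB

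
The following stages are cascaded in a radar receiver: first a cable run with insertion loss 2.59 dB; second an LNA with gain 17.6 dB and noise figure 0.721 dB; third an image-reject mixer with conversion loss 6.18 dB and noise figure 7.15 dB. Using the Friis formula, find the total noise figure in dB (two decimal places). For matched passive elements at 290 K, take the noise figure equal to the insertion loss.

Convert to linear (a loss of L dB is a gain of −L dB): F_i = 10^(NF_i/10), G_i = 10^(G_i,dB/10)
  Stage 1: F_1 = 10^(2.59/10) = 1.816, G_1 = 10^(−2.59/10) = 0.5508
  Stage 2: F_2 = 10^(0.721/10) = 1.181, G_2 = 10^(17.6/10) = 57.54
  Stage 3: F_3 = 10^(7.15/10) = 5.188, G_3 = 10^(−6.18/10) = 0.2410
Friis cascade:
  F = 1.816 + (1.181 − 1)/0.5508 + (5.188 − 1)/31.70 = 2.276
NF = 10 log₁₀(2.276) = 3.57 dB

3.57 dB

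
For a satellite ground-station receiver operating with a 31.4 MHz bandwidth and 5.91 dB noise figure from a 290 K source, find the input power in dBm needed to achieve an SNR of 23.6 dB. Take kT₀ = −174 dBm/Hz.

Sensitivity = −174 + 10 log₁₀(B) + NF + SNR_min
= −174 + 74.97 + 5.91 + 23.6
= −69.52 dBm → −69.5 dBm

−69.5 dBm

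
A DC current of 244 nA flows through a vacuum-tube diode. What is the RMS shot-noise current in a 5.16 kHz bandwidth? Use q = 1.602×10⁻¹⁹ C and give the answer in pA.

20.1 pA

I_n = √(2qI·B)
2qI·B = 2 × 1.602×10⁻¹⁹ × 2.44×10⁻⁷ × 5.16×10³ = 4.03×10⁻²² A²
I_n = √(4.03×10⁻²²) = 2.01×10⁻¹¹ A = 20.1 pA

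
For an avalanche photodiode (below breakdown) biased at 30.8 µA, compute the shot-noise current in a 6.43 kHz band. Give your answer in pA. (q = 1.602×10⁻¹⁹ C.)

252 pA

I_n = √(2qI·B)
2qI·B = 2 × 1.602×10⁻¹⁹ × 3.08×10⁻⁵ × 6.43×10³ = 6.35×10⁻²⁰ A²
I_n = √(6.35×10⁻²⁰) = 2.52×10⁻¹⁰ A = 252 pA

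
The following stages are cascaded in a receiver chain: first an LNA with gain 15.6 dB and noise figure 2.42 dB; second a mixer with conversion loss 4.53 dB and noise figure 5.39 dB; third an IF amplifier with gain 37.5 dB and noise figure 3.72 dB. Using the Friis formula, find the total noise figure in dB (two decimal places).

Convert to linear (a loss of L dB is a gain of −L dB): F_i = 10^(NF_i/10), G_i = 10^(G_i,dB/10)
  Stage 1: F_1 = 10^(2.42/10) = 1.746, G_1 = 10^(15.6/10) = 36.31
  Stage 2: F_2 = 10^(5.39/10) = 3.459, G_2 = 10^(−4.53/10) = 0.3524
  Stage 3: F_3 = 10^(3.72/10) = 2.355, G_3 = 10^(37.5/10) = 5623
Friis cascade:
  F = 1.746 + (3.459 − 1)/36.31 + (2.355 − 1)/12.79 = 1.919
NF = 10 log₁₀(1.919) = 2.83 dB

2.83 dB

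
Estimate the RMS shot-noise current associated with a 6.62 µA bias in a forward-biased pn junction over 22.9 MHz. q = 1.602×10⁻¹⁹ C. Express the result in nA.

6.97 nA

I_n = √(2qI·B)
2qI·B = 2 × 1.602×10⁻¹⁹ × 6.62×10⁻⁶ × 2.29×10⁷ = 4.86×10⁻¹⁷ A²
I_n = √(4.86×10⁻¹⁷) = 6.97×10⁻⁹ A = 6.97 nA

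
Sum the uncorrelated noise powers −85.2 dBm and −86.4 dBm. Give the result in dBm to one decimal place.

−82.7 dBm

Convert to linear, add, convert back:
P₁ = 3.02×10⁻¹² W, P₂ = 2.29×10⁻¹² W
P_tot = 5.31×10⁻¹² W → 10 log₁₀(P_tot / 10⁻³) = −82.7 dBm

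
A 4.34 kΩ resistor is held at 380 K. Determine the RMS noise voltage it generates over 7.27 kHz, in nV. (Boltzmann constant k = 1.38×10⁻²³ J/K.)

814 nV

V_n = √(4kTRB)
4kTRB = 4 × 1.38×10⁻²³ × 380 × 4.34×10³ × 7.27×10³ = 6.62×10⁻¹³ V²
V_n = √(6.62×10⁻¹³) = 8.14×10⁻⁷ V = 814 nV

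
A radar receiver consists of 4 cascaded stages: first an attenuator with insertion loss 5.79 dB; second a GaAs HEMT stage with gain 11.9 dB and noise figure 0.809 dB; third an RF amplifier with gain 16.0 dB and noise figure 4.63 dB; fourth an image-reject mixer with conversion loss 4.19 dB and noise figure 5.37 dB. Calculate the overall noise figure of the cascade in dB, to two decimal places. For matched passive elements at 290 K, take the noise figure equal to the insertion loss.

Convert to linear (a loss of L dB is a gain of −L dB): F_i = 10^(NF_i/10), G_i = 10^(G_i,dB/10)
  Stage 1: F_1 = 10^(5.79/10) = 3.793, G_1 = 10^(−5.79/10) = 0.2636
  Stage 2: F_2 = 10^(0.809/10) = 1.205, G_2 = 10^(11.9/10) = 15.49
  Stage 3: F_3 = 10^(4.63/10) = 2.904, G_3 = 10^(16.0/10) = 39.81
  Stage 4: F_4 = 10^(5.37/10) = 3.443, G_4 = 10^(−4.19/10) = 0.3811
Friis cascade:
  F = 3.793 + (1.205 − 1)/0.2636 + (2.904 − 1)/4.083 + (3.443 − 1)/162.6 = 5.051
NF = 10 log₁₀(5.051) = 7.03 dB

7.03 dB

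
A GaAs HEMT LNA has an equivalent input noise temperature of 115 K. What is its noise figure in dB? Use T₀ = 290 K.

1.45 dB

F = 1 + T_e/T₀ = 1 + 115/290 = 1.39655
NF = 10 log₁₀(1.39655) = 1.45 dB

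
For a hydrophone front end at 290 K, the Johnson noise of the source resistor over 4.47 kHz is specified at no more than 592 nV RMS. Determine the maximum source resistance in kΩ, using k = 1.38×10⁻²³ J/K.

Johnson–Nyquist: V_n = √(4kTRB) ⇒ R = V_n² / (4kTB)
4kTB = 4 × 1.38×10⁻²³ × 290 × 4.47×10³ = 7.16×10⁻¹⁷
R = (5.92×10⁻⁷)² / 7.16×10⁻¹⁷ = 4.90×10³ Ω = 4.90 kΩ

4.90 kΩ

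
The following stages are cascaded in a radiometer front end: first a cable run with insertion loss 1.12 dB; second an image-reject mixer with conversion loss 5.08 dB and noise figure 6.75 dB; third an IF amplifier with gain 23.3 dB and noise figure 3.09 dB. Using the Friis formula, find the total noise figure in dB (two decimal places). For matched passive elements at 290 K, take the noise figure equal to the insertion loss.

10.19 dB

Convert to linear (a loss of L dB is a gain of −L dB): F_i = 10^(NF_i/10), G_i = 10^(G_i,dB/10)
  Stage 1: F_1 = 10^(1.12/10) = 1.294, G_1 = 10^(−1.12/10) = 0.7727
  Stage 2: F_2 = 10^(6.75/10) = 4.732, G_2 = 10^(−5.08/10) = 0.3105
  Stage 3: F_3 = 10^(3.09/10) = 2.037, G_3 = 10^(23.3/10) = 213.8
Friis cascade:
  F = 1.294 + (4.732 − 1)/0.7727 + (2.037 − 1)/0.2399 = 10.45
NF = 10 log₁₀(10.45) = 10.19 dB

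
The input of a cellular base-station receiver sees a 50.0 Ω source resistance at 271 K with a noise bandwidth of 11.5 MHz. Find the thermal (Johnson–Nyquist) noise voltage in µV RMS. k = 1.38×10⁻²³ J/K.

2.93 µV

V_n = √(4kTRB)
4kTRB = 4 × 1.38×10⁻²³ × 271 × 5.00×10¹ × 1.15×10⁷ = 8.60×10⁻¹² V²
V_n = √(8.60×10⁻¹²) = 2.93×10⁻⁶ V = 2.93 µV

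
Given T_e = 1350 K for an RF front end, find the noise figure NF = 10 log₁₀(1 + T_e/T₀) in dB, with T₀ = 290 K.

7.52 dB

F = 1 + T_e/T₀ = 1 + 1350/290 = 5.65517
NF = 10 log₁₀(5.65517) = 7.52 dB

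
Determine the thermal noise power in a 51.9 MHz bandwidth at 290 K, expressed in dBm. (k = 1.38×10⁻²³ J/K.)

−96.8 dBm

P_n = kTB = 1.38×10⁻²³ × 290 × 5.19×10⁷ = 2.08×10⁻¹³ W
In dBm: 10 log₁₀(2.08×10⁻¹³ / 10⁻³) = −96.8 dBm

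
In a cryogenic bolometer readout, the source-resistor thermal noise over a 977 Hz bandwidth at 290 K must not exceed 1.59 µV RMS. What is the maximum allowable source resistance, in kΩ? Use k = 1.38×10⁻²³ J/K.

162 kΩ

Johnson–Nyquist: V_n = √(4kTRB) ⇒ R = V_n² / (4kTB)
4kTB = 4 × 1.38×10⁻²³ × 290 × 9.77×10² = 1.56×10⁻¹⁷
R = (1.59×10⁻⁶)² / 1.56×10⁻¹⁷ = 1.62×10⁵ Ω = 162 kΩ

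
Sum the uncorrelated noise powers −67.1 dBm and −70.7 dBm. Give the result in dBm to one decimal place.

−65.5 dBm

Convert to linear, add, convert back:
P₁ = 1.95×10⁻¹⁰ W, P₂ = 8.51×10⁻¹¹ W
P_tot = 2.80×10⁻¹⁰ W → 10 log₁₀(P_tot / 10⁻³) = −65.5 dBm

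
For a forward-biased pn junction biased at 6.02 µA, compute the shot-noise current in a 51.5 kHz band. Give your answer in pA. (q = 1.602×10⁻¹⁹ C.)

I_n = √(2qI·B)
2qI·B = 2 × 1.602×10⁻¹⁹ × 6.02×10⁻⁶ × 5.15×10⁴ = 9.93×10⁻²⁰ A²
I_n = √(9.93×10⁻²⁰) = 3.15×10⁻¹⁰ A = 315 pA

315 pA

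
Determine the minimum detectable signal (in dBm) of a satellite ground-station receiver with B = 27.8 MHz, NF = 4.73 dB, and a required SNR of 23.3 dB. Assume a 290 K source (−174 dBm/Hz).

Sensitivity = −174 + 10 log₁₀(B) + NF + SNR_min
= −174 + 74.44 + 4.73 + 23.3
= −71.53 dBm → −71.5 dBm

−71.5 dBm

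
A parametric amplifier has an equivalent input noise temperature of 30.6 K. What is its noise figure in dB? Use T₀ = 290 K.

F = 1 + T_e/T₀ = 1 + 30.6/290 = 1.10552
NF = 10 log₁₀(1.10552) = 0.436 dB

0.436 dB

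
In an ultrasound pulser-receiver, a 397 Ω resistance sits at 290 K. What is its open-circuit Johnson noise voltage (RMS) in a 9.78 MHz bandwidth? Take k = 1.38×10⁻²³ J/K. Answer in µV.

7.88 µV

V_n = √(4kTRB)
4kTRB = 4 × 1.38×10⁻²³ × 290 × 3.97×10² × 9.78×10⁶ = 6.22×10⁻¹¹ V²
V_n = √(6.22×10⁻¹¹) = 7.88×10⁻⁶ V = 7.88 µV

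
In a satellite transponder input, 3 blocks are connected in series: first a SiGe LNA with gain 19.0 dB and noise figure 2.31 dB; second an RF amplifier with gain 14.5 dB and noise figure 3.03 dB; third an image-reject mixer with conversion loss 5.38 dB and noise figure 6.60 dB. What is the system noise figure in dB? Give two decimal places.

Convert to linear (a loss of L dB is a gain of −L dB): F_i = 10^(NF_i/10), G_i = 10^(G_i,dB/10)
  Stage 1: F_1 = 10^(2.31/10) = 1.702, G_1 = 10^(19.0/10) = 79.43
  Stage 2: F_2 = 10^(3.03/10) = 2.009, G_2 = 10^(14.5/10) = 28.18
  Stage 3: F_3 = 10^(6.60/10) = 4.571, G_3 = 10^(−5.38/10) = 0.2897
Friis cascade:
  F = 1.702 + (2.009 − 1)/79.43 + (4.571 − 1)/2239 = 1.716
NF = 10 log₁₀(1.716) = 2.35 dB

2.35 dB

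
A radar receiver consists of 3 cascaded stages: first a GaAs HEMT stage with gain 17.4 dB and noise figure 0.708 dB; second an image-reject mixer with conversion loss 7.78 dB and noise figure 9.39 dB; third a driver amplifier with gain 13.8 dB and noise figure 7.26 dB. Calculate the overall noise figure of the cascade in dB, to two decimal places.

Convert to linear (a loss of L dB is a gain of −L dB): F_i = 10^(NF_i/10), G_i = 10^(G_i,dB/10)
  Stage 1: F_1 = 10^(0.708/10) = 1.177, G_1 = 10^(17.4/10) = 54.95
  Stage 2: F_2 = 10^(9.39/10) = 8.690, G_2 = 10^(−7.78/10) = 0.1667
  Stage 3: F_3 = 10^(7.26/10) = 5.321, G_3 = 10^(13.8/10) = 23.99
Friis cascade:
  F = 1.177 + (8.690 − 1)/54.95 + (5.321 − 1)/9.162 = 1.789
NF = 10 log₁₀(1.789) = 2.53 dB

2.53 dB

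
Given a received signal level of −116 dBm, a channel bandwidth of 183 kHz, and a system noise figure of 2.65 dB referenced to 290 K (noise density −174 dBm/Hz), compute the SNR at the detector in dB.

Noise floor: N = −174 + 10 log₁₀(B) + NF
10 log₁₀(1.83×10⁵) = 52.62 dB
N = −174 + 52.62 + 2.65 = −118.73 dBm
SNR = P_sig − N = −116 − (−118.73) = 2.73 dB → 2.7 dB

2.7 dB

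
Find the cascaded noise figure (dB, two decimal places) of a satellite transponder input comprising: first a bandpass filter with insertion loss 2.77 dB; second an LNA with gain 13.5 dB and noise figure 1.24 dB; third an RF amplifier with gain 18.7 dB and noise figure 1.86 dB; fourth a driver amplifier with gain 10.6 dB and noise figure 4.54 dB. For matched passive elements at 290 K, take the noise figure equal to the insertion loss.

Convert to linear (a loss of L dB is a gain of −L dB): F_i = 10^(NF_i/10), G_i = 10^(G_i,dB/10)
  Stage 1: F_1 = 10^(2.77/10) = 1.892, G_1 = 10^(−2.77/10) = 0.5284
  Stage 2: F_2 = 10^(1.24/10) = 1.330, G_2 = 10^(13.5/10) = 22.39
  Stage 3: F_3 = 10^(1.86/10) = 1.535, G_3 = 10^(18.7/10) = 74.13
  Stage 4: F_4 = 10^(4.54/10) = 2.844, G_4 = 10^(10.6/10) = 11.48
Friis cascade:
  F = 1.892 + (1.330 − 1)/0.5284 + (1.535 − 1)/11.83 + (2.844 − 1)/877.0 = 2.565
NF = 10 log₁₀(2.565) = 4.09 dB

4.09 dB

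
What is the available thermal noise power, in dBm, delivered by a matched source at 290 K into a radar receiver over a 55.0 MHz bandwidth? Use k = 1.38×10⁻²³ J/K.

P_n = kTB = 1.38×10⁻²³ × 290 × 5.50×10⁷ = 2.20×10⁻¹³ W
In dBm: 10 log₁₀(2.20×10⁻¹³ / 10⁻³) = −96.6 dBm

−96.6 dBm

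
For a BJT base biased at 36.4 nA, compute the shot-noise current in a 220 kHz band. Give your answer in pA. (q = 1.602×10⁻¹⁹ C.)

50.7 pA

I_n = √(2qI·B)
2qI·B = 2 × 1.602×10⁻¹⁹ × 3.64×10⁻⁸ × 2.20×10⁵ = 2.57×10⁻²¹ A²
I_n = √(2.57×10⁻²¹) = 5.07×10⁻¹¹ A = 50.7 pA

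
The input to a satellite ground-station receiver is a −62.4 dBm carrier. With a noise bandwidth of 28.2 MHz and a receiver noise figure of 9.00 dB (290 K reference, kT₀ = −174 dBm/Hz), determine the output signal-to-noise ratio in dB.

28.1 dB

Noise floor: N = −174 + 10 log₁₀(B) + NF
10 log₁₀(2.82×10⁷) = 74.5 dB
N = −174 + 74.5 + 9.00 = −90.50 dBm
SNR = P_sig − N = −62.4 − (−90.50) = 28.10 dB → 28.1 dB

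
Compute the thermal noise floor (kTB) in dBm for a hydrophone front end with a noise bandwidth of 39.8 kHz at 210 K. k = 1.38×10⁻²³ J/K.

P_n = kTB = 1.38×10⁻²³ × 210 × 3.98×10⁴ = 1.15×10⁻¹⁶ W
In dBm: 10 log₁₀(1.15×10⁻¹⁶ / 10⁻³) = −129.4 dBm

−129.4 dBm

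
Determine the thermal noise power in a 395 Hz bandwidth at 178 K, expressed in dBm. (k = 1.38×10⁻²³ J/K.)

−150.1 dBm

P_n = kTB = 1.38×10⁻²³ × 178 × 3.95×10² = 9.70×10⁻¹⁹ W
In dBm: 10 log₁₀(9.70×10⁻¹⁹ / 10⁻³) = −150.1 dBm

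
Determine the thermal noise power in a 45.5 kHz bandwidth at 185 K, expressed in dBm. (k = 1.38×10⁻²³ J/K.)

P_n = kTB = 1.38×10⁻²³ × 185 × 4.55×10⁴ = 1.16×10⁻¹⁶ W
In dBm: 10 log₁₀(1.16×10⁻¹⁶ / 10⁻³) = −129.3 dBm

−129.3 dBm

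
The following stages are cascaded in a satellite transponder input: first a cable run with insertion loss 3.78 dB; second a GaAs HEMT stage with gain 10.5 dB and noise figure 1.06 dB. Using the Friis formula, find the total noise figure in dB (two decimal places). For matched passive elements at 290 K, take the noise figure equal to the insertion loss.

Convert to linear (a loss of L dB is a gain of −L dB): F_i = 10^(NF_i/10), G_i = 10^(G_i,dB/10)
  Stage 1: F_1 = 10^(3.78/10) = 2.388, G_1 = 10^(−3.78/10) = 0.4188
  Stage 2: F_2 = 10^(1.06/10) = 1.276, G_2 = 10^(10.5/10) = 11.22
Friis cascade:
  F = 2.388 + (1.276 − 1)/0.4188 = 3.048
NF = 10 log₁₀(3.048) = 4.84 dB

4.84 dB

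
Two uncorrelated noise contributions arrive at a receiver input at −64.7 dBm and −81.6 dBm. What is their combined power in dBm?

Convert to linear, add, convert back:
P₁ = 3.39×10⁻¹⁰ W, P₂ = 6.92×10⁻¹² W
P_tot = 3.46×10⁻¹⁰ W → 10 log₁₀(P_tot / 10⁻³) = −64.6 dBm

−64.6 dBm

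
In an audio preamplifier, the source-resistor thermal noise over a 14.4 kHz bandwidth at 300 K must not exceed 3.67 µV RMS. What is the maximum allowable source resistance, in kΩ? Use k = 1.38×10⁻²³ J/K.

56.5 kΩ

Johnson–Nyquist: V_n = √(4kTRB) ⇒ R = V_n² / (4kTB)
4kTB = 4 × 1.38×10⁻²³ × 300 × 1.44×10⁴ = 2.38×10⁻¹⁶
R = (3.67×10⁻⁶)² / 2.38×10⁻¹⁶ = 5.65×10⁴ Ω = 56.5 kΩ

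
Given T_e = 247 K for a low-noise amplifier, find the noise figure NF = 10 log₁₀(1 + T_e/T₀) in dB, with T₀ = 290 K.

F = 1 + T_e/T₀ = 1 + 247/290 = 1.85172
NF = 10 log₁₀(1.85172) = 2.68 dB

2.68 dB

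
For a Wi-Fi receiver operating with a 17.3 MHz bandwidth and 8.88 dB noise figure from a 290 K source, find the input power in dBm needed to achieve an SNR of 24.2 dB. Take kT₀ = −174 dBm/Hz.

−68.5 dBm

Sensitivity = −174 + 10 log₁₀(B) + NF + SNR_min
= −174 + 72.38 + 8.88 + 24.2
= −68.54 dBm → −68.5 dBm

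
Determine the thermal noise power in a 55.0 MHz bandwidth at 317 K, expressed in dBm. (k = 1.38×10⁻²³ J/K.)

−96.2 dBm

P_n = kTB = 1.38×10⁻²³ × 317 × 5.50×10⁷ = 2.41×10⁻¹³ W
In dBm: 10 log₁₀(2.41×10⁻¹³ / 10⁻³) = −96.2 dBm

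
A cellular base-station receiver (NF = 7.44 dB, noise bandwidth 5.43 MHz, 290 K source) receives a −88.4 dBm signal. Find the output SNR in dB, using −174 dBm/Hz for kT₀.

10.8 dB

Noise floor: N = −174 + 10 log₁₀(B) + NF
10 log₁₀(5.43×10⁶) = 67.35 dB
N = −174 + 67.35 + 7.44 = −99.21 dBm
SNR = P_sig − N = −88.4 − (−99.21) = 10.81 dB → 10.8 dB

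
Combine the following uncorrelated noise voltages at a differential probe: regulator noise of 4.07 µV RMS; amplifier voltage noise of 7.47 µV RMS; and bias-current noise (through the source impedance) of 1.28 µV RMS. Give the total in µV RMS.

Uncorrelated sources add in power (mean-square): V_tot = √(ΣV_i²)
V_tot = √[(4.07×10⁻⁶)² + (7.47×10⁻⁶)² + (1.28×10⁻⁶)²] = 8.60×10⁻⁶ V = 8.60 µV

8.60 µV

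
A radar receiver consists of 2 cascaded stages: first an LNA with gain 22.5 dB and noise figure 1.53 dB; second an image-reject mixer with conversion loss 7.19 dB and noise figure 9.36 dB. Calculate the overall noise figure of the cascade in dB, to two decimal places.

Convert to linear (a loss of L dB is a gain of −L dB): F_i = 10^(NF_i/10), G_i = 10^(G_i,dB/10)
  Stage 1: F_1 = 10^(1.53/10) = 1.422, G_1 = 10^(22.5/10) = 177.8
  Stage 2: F_2 = 10^(9.36/10) = 8.630, G_2 = 10^(−7.19/10) = 0.1910
Friis cascade:
  F = 1.422 + (8.630 − 1)/177.8 = 1.465
NF = 10 log₁₀(1.465) = 1.66 dB

1.66 dB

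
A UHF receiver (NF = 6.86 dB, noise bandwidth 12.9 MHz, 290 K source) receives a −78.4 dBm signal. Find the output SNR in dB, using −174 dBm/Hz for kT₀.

Noise floor: N = −174 + 10 log₁₀(B) + NF
10 log₁₀(1.29×10⁷) = 71.11 dB
N = −174 + 71.11 + 6.86 = −96.03 dBm
SNR = P_sig − N = −78.4 − (−96.03) = 17.63 dB → 17.6 dB

17.6 dB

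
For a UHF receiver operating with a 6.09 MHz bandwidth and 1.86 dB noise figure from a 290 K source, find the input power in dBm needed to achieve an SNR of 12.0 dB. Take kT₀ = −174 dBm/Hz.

−92.3 dBm

Sensitivity = −174 + 10 log₁₀(B) + NF + SNR_min
= −174 + 67.85 + 1.86 + 12.0
= −92.29 dBm → −92.3 dBm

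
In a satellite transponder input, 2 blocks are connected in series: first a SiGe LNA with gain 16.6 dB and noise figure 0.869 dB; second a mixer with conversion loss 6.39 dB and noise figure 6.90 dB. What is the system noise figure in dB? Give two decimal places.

Convert to linear (a loss of L dB is a gain of −L dB): F_i = 10^(NF_i/10), G_i = 10^(G_i,dB/10)
  Stage 1: F_1 = 10^(0.869/10) = 1.222, G_1 = 10^(16.6/10) = 45.71
  Stage 2: F_2 = 10^(6.90/10) = 4.898, G_2 = 10^(−6.39/10) = 0.2296
Friis cascade:
  F = 1.222 + (4.898 − 1)/45.71 = 1.307
NF = 10 log₁₀(1.307) = 1.16 dB

1.16 dB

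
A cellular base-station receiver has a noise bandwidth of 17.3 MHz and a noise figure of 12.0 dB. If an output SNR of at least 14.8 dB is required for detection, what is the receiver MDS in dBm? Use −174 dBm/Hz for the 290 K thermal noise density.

Sensitivity = −174 + 10 log₁₀(B) + NF + SNR_min
= −174 + 72.38 + 12.0 + 14.8
= −74.82 dBm → −74.8 dBm

−74.8 dBm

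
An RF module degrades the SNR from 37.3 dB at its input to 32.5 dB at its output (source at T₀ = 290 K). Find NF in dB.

4.8 dB

NF (dB) = SNR_in(dB) − SNR_out(dB) when the source is at T₀
NF = 37.3 − 32.5 = 4.8 dB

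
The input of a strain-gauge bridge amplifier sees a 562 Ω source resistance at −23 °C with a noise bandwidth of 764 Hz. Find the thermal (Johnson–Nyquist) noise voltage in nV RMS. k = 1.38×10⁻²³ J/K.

77.0 nV

T = −23 °C + 273.15 = 250.15 K
V_n = √(4kTRB)
4kTRB = 4 × 1.38×10⁻²³ × 250.15 × 5.62×10² × 7.64×10² = 5.93×10⁻¹⁵ V²
V_n = √(5.93×10⁻¹⁵) = 7.70×10⁻⁸ V = 77.0 nV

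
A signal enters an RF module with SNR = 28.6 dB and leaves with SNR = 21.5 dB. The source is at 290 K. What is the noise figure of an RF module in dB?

NF (dB) = SNR_in(dB) − SNR_out(dB) when the source is at T₀
NF = 28.6 − 21.5 = 7.1 dB

7.1 dB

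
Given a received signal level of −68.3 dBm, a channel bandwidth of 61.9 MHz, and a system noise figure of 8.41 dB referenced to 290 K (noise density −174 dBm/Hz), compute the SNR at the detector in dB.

Noise floor: N = −174 + 10 log₁₀(B) + NF
10 log₁₀(6.19×10⁷) = 77.92 dB
N = −174 + 77.92 + 8.41 = −87.67 dBm
SNR = P_sig − N = −68.3 − (−87.67) = 19.37 dB → 19.4 dB

19.4 dB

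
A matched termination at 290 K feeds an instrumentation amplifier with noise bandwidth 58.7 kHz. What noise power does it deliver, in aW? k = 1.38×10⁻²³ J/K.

235 aW

P_n = kTB = 1.38×10⁻²³ × 290 × 5.87×10⁴ = 2.35×10⁻¹⁶ W = 235 aW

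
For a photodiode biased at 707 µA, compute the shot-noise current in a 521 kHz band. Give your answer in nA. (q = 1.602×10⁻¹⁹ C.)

I_n = √(2qI·B)
2qI·B = 2 × 1.602×10⁻¹⁹ × 7.07×10⁻⁴ × 5.21×10⁵ = 1.18×10⁻¹⁶ A²
I_n = √(1.18×10⁻¹⁶) = 1.09×10⁻⁸ A = 10.9 nA

10.9 nA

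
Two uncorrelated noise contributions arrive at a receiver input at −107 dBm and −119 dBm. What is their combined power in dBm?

−106.7 dBm

Convert to linear, add, convert back:
P₁ = 2.00×10⁻¹⁴ W, P₂ = 1.26×10⁻¹⁵ W
P_tot = 2.12×10⁻¹⁴ W → 10 log₁₀(P_tot / 10⁻³) = −106.7 dBm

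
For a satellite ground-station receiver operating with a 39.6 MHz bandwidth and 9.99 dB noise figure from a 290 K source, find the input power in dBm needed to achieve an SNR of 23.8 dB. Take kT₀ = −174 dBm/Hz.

Sensitivity = −174 + 10 log₁₀(B) + NF + SNR_min
= −174 + 75.98 + 9.99 + 23.8
= −64.23 dBm → −64.2 dBm

−64.2 dBm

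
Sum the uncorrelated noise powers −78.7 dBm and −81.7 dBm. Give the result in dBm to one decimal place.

Convert to linear, add, convert back:
P₁ = 1.35×10⁻¹¹ W, P₂ = 6.76×10⁻¹² W
P_tot = 2.03×10⁻¹¹ W → 10 log₁₀(P_tot / 10⁻³) = −76.9 dBm

−76.9 dBm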